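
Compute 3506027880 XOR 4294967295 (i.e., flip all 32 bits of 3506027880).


3506027880 ^ 4294967295 = 788939415

788939415


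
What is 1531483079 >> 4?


0b1011011010010001001001111000111 >> 4 = 0b101101101001000100100111100 = 95717692

95717692


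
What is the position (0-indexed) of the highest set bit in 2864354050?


0b10101010101110101001001100000010. Highest set bit at position 31

31


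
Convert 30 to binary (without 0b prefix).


30 = 11110 in binary

11110


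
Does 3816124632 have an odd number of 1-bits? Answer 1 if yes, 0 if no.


0b11100011011101010111000011011000 has 17 ones => parity 1

1


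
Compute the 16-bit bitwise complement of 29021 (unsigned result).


~0b111000101011101 = 0b1000111010100010 = 36514 (16-bit unsigned)

36514


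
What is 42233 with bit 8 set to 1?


42233 | (1 << 8) = 42233 | 256 = 42489

42489


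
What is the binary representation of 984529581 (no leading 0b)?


984529581 = 111010101011101011101010101101 in binary

111010101011101011101010101101


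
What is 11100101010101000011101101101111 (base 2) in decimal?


11100101010101000011101101101111 in decimal = 3847502703

3847502703


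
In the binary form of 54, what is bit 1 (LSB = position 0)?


0b110110, position 1 = 1

1


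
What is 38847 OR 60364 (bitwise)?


0b1001011110111111 | 0b1110101111001100 = 0b1111111111111111 = 65535

65535


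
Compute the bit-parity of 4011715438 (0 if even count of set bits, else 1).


0b11101111000111011110101101101110 has 22 ones => parity 0

0


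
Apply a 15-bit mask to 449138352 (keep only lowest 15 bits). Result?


449138352 & 32767 = 20144

20144


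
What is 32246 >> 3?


0b111110111110110 >> 3 = 0b111110111110 = 4030

4030


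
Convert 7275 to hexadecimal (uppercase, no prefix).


7275 = 1C6B hex

1C6B


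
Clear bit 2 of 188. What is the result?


188 & ~(1 << 2) = 184

184


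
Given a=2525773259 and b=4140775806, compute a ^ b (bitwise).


2525773259 ^ 4140775806 = 1615004853

1615004853


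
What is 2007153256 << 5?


0b1110111101000101011101001101000 << 5 = 0b111011110100010101110100110100000000 = 64228904192

64228904192


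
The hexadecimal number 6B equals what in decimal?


6B hex = 107 decimal

107


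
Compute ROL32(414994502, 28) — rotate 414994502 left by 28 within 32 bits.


Rotate 0b11000101111000101000001000110 left by 28 (32-bit) = 0b1100001100010111100010100000100 = 1636549892

1636549892


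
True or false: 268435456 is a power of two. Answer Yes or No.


0b10000000000000000000000000000. Only one bit set => Yes

Yes


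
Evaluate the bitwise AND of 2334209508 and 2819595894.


0b10001011001000010011010111100100 & 0b10101000000011111001111001110110 = 0b10001000000000010001010001100100 = 2281772132

2281772132


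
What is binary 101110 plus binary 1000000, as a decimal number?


101110 + 1000000 = 1101110 = 110

110


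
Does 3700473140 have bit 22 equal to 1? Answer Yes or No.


0b11011100100100001011110100110100, bit 22 = 0. No

No


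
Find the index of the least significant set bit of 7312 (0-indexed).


0b1110010010000. Lowest set bit at position 4

4


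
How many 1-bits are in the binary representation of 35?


0b100011 has 3 set bits

3


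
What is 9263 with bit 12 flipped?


9263 ^ (1 << 12) = 9263 ^ 4096 = 13359

13359


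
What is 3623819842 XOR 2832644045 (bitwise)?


0b11010111111111110001101001000010 ^ 0b10101000110101101011011111001101 = 0b1111111001010011010110110001111 = 2133437839

2133437839


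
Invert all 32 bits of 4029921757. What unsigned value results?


4029921757 ^ 4294967295 = 265045538

265045538


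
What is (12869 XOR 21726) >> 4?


Step 1: 12869 ^ 21726 = 26267
Step 2: 26267 >> 4 = 1641

1641


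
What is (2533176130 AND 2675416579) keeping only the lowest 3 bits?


Step 1: 2533176130 & 2675416579 = 2524254722
Step 2: 2524254722 & 7 = 2

2


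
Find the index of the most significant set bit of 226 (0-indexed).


0b11100010. Highest set bit at position 7

7


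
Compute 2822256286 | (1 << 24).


2822256286 | (1 << 24) = 2822256286 | 16777216 = 2839033502

2839033502


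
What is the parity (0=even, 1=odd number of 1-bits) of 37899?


0b1001010000001011 has 6 ones => parity 0

0


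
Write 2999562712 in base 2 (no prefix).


2999562712 = 10110010110010011011000111011000 in binary

10110010110010011011000111011000


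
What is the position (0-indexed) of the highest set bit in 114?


0b1110010. Highest set bit at position 6

6


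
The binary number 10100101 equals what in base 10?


10100101 in decimal = 165

165


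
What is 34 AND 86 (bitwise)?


0b100010 & 0b1010110 = 0b10 = 2

2


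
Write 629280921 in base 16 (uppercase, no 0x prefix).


629280921 = 25821099 hex

25821099


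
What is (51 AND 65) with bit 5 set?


Step 1: 51 & 65 = 1
Step 2: 1 | (1 << 5) = 1 | 32 = 33

33


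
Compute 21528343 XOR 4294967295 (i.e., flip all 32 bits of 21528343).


21528343 ^ 4294967295 = 4273438952

4273438952


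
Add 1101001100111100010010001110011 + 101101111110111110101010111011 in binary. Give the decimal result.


1101001100111100010010001110011 + 101101111110111110101010111011 = 10010111100110100000111100101110 = 2543456046

2543456046


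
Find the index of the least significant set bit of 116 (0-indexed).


0b1110100. Lowest set bit at position 2

2


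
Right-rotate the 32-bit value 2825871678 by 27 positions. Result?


Rotate 0b10101000011011110110000100111110 right by 27 (32-bit) = 0b1101111011000010011111010101 = 233580501

233580501


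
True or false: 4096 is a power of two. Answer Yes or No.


0b1000000000000. Only one bit set => Yes

Yes


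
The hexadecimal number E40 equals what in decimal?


E40 hex = 3648 decimal

3648


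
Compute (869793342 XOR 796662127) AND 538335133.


Step 1: 869793342 ^ 796662127 = 481027921
Step 2: 481027921 & 538335133 = 149265

149265


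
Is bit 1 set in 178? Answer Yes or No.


0b10110010, bit 1 = 1. Yes

Yes


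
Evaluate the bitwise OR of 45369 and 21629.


0b1011000100111001 | 0b101010001111101 = 0b1111010101111101 = 62845

62845


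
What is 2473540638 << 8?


0b10010011011011110011110000011110 << 8 = 0b1001001101101111001111000001111000000000 = 633226403328

633226403328


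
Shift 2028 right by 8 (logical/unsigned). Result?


0b11111101100 >> 8 = 0b111 = 7

7


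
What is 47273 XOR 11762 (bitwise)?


0b1011100010101001 ^ 0b10110111110010 = 0b1001010101011011 = 38235

38235


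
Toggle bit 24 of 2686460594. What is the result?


2686460594 ^ (1 << 24) = 2686460594 ^ 16777216 = 2703237810

2703237810


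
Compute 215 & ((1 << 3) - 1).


215 & 7 = 7

7


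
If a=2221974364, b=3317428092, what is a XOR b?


2221974364 ^ 3317428092 = 1103842336

1103842336


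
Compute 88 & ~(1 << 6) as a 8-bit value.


88 & ~(1 << 6) = 24

24


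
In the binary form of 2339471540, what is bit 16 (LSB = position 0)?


0b10001011011100011000000010110100, position 16 = 1

1


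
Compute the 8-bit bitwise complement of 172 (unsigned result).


~0b10101100 = 0b1010011 = 83 (8-bit unsigned)

83


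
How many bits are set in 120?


0b1111000 has 4 set bits

4


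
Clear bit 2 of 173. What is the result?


173 & ~(1 << 2) = 169

169


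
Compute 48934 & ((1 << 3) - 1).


48934 & 7 = 6

6


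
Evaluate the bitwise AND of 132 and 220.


0b10000100 & 0b11011100 = 0b10000100 = 132

132


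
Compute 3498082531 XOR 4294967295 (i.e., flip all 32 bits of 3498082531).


3498082531 ^ 4294967295 = 796884764

796884764


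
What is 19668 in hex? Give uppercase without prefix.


19668 = 4CD4 hex

4CD4


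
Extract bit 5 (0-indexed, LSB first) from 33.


0b100001, position 5 = 1

1


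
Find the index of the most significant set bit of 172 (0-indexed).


0b10101100. Highest set bit at position 7

7


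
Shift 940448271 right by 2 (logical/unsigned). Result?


0b111000000011100001101000001111 >> 2 = 0b1110000000111000011010000011 = 235112067

235112067


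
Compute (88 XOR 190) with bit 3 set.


Step 1: 88 ^ 190 = 230
Step 2: 230 | (1 << 3) = 230 | 8 = 238

238


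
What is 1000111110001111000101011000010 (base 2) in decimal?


1000111110001111000101011000010 in decimal = 1204259522

1204259522


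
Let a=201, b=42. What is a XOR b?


201 ^ 42 = 227

227


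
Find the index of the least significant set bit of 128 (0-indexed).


0b10000000. Lowest set bit at position 7

7


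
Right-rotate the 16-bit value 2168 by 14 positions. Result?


Rotate 0b100001111000 right by 14 (16-bit) = 0b10000111100000 = 8672

8672


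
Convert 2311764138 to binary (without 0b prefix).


2311764138 = 10001001110010101011100010101010 in binary

10001001110010101011100010101010


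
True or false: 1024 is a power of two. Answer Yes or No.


0b10000000000. Only one bit set => Yes

Yes


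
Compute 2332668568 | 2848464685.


0b10001011000010011011001010011000 | 0b10101001110010000001111100101101 = 0b10101011110010011011111110111101 = 2882125757

2882125757


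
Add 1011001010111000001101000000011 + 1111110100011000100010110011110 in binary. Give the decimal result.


1011001010111000001101000000011 + 1111110100011000100010110011110 = 11010111111010000101111110100001 = 3622330273

3622330273


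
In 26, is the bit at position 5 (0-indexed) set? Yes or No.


0b11010, bit 5 = 0. No

No


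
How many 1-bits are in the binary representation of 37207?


0b1001000101010111 has 8 set bits

8


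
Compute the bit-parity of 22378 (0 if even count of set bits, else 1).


0b101011101101010 has 9 ones => parity 1

1


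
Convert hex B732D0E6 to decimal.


B732D0E6 hex = 3073560806 decimal

3073560806


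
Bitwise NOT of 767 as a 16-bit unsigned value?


~0b1011111111 = 0b1111110100000000 = 64768 (16-bit unsigned)

64768


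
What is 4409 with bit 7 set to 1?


4409 | (1 << 7) = 4409 | 128 = 4537

4537


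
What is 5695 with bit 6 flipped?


5695 ^ (1 << 6) = 5695 ^ 64 = 5759

5759


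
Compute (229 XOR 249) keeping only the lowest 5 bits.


Step 1: 229 ^ 249 = 28
Step 2: 28 & 31 = 28

28


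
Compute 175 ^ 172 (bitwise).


0b10101111 ^ 0b10101100 = 0b11 = 3

3


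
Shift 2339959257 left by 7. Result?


0b10001011011110001111000111011001 << 7 = 0b100010110111100011110001110110010000000 = 299514784896

299514784896


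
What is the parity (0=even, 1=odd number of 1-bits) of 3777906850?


0b11100001001011100100100010100010 has 13 ones => parity 1

1


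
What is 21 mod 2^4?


21 & 15 = 5

5


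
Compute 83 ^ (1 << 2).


83 ^ (1 << 2) = 83 ^ 4 = 87

87


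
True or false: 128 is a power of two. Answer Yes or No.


0b10000000. Only one bit set => Yes

Yes


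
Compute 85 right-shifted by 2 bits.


0b1010101 >> 2 = 0b10101 = 21

21


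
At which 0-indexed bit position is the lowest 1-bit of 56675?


0b1101110101100011. Lowest set bit at position 0

0


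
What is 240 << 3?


0b11110000 << 3 = 0b11110000000 = 1920

1920


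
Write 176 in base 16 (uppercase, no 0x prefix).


176 = B0 hex

B0


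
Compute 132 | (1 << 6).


132 | (1 << 6) = 132 | 64 = 196

196


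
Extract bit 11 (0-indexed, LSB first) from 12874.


0b11001001001010, position 11 = 0

0


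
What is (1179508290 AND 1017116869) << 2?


Step 1: 1179508290 & 1017116869 = 68016192
Step 2: 68016192 << 2 = 272064768

272064768


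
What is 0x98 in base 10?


98 hex = 152 decimal

152


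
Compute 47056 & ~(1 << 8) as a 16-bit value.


47056 & ~(1 << 8) = 46800

46800


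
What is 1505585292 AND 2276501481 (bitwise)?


0b1011001101111010110100010001100 & 0b10000111101100001010011111101001 = 0b1101100000010000010001000 = 28319880

28319880


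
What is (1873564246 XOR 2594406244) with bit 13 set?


Step 1: 1873564246 ^ 2594406244 = 4111412530
Step 2: 4111412530 | (1 << 13) = 4111412530 | 8192 = 4111412530

4111412530


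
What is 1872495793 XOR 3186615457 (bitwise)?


0b1101111100111000000010010110001 ^ 0b10111101111011111110010010100001 = 0b11010010011100111110000000010000 = 3530809360

3530809360


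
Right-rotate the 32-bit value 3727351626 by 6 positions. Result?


Rotate 0b11011110001010101101111101001010 right by 6 (32-bit) = 0b101011011110001010101101111101 = 729328509

729328509


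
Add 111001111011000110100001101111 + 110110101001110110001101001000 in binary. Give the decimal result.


111001111011000110100001101111 + 110110101001110110001101001000 = 1110000100100111100101110110111 = 1888734135

1888734135


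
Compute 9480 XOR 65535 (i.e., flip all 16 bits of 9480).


9480 ^ 65535 = 56055

56055


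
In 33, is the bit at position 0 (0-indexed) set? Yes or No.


0b100001, bit 0 = 1. Yes

Yes


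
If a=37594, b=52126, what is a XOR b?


37594 ^ 52126 = 22852

22852


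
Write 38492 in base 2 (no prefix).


38492 = 1001011001011100 in binary

1001011001011100


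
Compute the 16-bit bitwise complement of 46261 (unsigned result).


~0b1011010010110101 = 0b100101101001010 = 19274 (16-bit unsigned)

19274


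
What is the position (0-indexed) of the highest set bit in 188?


0b10111100. Highest set bit at position 7

7


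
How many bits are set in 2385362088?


0b10001110001011011011110010101000 has 16 set bits

16


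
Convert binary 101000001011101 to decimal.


101000001011101 in decimal = 20573

20573


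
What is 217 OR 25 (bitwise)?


0b11011001 | 0b11001 = 0b11011001 = 217

217


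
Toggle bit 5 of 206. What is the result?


206 ^ (1 << 5) = 206 ^ 32 = 238

238


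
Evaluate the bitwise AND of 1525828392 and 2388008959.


0b1011010111100100100101100101000 & 0b10001110010101100001111111111111 = 0b1010010100100000101100101000 = 173148968

173148968


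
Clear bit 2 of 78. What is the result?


78 & ~(1 << 2) = 74

74


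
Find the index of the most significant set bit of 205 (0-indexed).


0b11001101. Highest set bit at position 7

7


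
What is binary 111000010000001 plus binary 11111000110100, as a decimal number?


111000010000001 + 11111000110100 = 1010111010110101 = 44725

44725


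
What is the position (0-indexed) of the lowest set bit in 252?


0b11111100. Lowest set bit at position 2

2


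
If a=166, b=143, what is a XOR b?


166 ^ 143 = 41

41


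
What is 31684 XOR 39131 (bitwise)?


0b111101111000100 ^ 0b1001100011011011 = 0b1110001100011111 = 58143

58143


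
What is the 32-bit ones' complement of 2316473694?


2316473694 ^ 4294967295 = 1978493601

1978493601


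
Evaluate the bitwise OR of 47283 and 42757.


0b1011100010110011 | 0b1010011100000101 = 0b1011111110110111 = 49079

49079


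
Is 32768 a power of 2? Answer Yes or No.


0b1000000000000000. Only one bit set => Yes

Yes


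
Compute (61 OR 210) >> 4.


Step 1: 61 | 210 = 255
Step 2: 255 >> 4 = 15

15


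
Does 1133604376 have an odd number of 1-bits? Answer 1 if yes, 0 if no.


0b1000011100100010110111000011000 has 13 ones => parity 1

1


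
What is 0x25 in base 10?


25 hex = 37 decimal

37


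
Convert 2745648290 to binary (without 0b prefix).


2745648290 = 10100011101001110100010010100010 in binary

10100011101001110100010010100010


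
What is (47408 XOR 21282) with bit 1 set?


Step 1: 47408 ^ 21282 = 59922
Step 2: 59922 | (1 << 1) = 59922 | 2 = 59922

59922


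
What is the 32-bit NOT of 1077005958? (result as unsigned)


~0b1000000001100011100111010000110 = 0b10111111110011100011000101111001 = 3217961337 (32-bit unsigned)

3217961337


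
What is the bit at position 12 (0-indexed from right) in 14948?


0b11101001100100, position 12 = 1

1


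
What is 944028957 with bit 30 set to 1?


944028957 | (1 << 30) = 944028957 | 1073741824 = 2017770781

2017770781


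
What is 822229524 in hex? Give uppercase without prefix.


822229524 = 31023A14 hex

31023A14


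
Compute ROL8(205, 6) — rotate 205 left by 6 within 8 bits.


Rotate 0b11001101 left by 6 (8-bit) = 0b1110011 = 115

115


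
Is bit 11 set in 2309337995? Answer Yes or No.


0b10001001101001011011001110001011, bit 11 = 0. No

No


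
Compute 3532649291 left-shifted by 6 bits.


0b11010010100011111111001101001011 << 6 = 0b11010010100011111111001101001011000000 = 226089554624

226089554624


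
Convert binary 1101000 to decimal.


1101000 in decimal = 104

104


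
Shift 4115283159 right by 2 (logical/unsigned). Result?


0b11110101010010100011110011010111 >> 2 = 0b111101010100101000111100110101 = 1028820789

1028820789


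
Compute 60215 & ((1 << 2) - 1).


60215 & 3 = 3

3


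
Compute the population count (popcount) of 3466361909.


0b11001110100111000111110000110101 has 18 set bits

18


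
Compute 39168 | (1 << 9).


39168 | (1 << 9) = 39168 | 512 = 39680

39680


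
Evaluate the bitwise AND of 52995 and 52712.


0b1100111100000011 & 0b1100110111101000 = 0b1100110100000000 = 52480

52480


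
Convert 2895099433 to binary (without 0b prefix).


2895099433 = 10101100100011111011011000101001 in binary

10101100100011111011011000101001


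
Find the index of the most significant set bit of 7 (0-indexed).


0b111. Highest set bit at position 2

2


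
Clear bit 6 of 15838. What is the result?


15838 & ~(1 << 6) = 15774

15774


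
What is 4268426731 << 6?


0b11111110011010110000010111101011 << 6 = 0b11111110011010110000010111101011000000 = 273179310784

273179310784


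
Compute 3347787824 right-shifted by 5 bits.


0b11000111100010110011000000110000 >> 5 = 0b110001111000101100110000001 = 104618369

104618369


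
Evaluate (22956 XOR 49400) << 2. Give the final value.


Step 1: 22956 ^ 49400 = 39252
Step 2: 39252 << 2 = 157008

157008


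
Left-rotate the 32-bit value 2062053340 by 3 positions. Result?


Rotate 0b1111010111010000110111111011100 left by 3 (32-bit) = 0b11010111010000110111111011100011 = 3611524835

3611524835


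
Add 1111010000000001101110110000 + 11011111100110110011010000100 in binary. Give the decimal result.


1111010000000001101110110000 + 11011111100110110011010000100 = 101011001100111000001000110100 = 724795956

724795956


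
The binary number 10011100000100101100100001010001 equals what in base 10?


10011100000100101100100001010001 in decimal = 2618476625

2618476625


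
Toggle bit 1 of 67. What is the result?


67 ^ (1 << 1) = 67 ^ 2 = 65

65


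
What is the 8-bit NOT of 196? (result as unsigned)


~0b11000100 = 0b111011 = 59 (8-bit unsigned)

59


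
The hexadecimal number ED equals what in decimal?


ED hex = 237 decimal

237


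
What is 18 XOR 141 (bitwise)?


0b10010 ^ 0b10001101 = 0b10011111 = 159

159


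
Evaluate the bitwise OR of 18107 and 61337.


0b100011010111011 | 0b1110111110011001 = 0b1110111110111011 = 61371

61371


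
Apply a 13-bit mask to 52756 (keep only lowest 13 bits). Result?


52756 & 8191 = 3604

3604


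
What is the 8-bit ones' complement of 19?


19 ^ 255 = 236

236


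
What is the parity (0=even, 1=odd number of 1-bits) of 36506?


0b1000111010011010 has 8 ones => parity 0

0


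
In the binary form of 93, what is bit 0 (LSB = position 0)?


0b1011101, position 0 = 1

1


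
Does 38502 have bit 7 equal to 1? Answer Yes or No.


0b1001011001100110, bit 7 = 0. No

No


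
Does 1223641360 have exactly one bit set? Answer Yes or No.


0b1001000111011110100100100010000. Multiple bits set => No

No


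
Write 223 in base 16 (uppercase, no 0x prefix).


223 = DF hex

DF


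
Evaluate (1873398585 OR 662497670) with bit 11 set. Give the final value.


Step 1: 1873398585 | 662497670 = 1878911935
Step 2: 1878911935 | (1 << 11) = 1878911935 | 2048 = 1878911935

1878911935


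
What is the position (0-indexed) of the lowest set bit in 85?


0b1010101. Lowest set bit at position 0

0


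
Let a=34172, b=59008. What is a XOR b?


34172 ^ 59008 = 25596

25596


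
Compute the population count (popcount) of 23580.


0b101110000011100 has 7 set bits

7


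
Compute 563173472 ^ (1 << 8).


563173472 ^ (1 << 8) = 563173472 ^ 256 = 563173728

563173728


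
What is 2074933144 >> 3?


0b1111011101011001111011110011000 >> 3 = 0b1111011101011001111011110011 = 259366643

259366643


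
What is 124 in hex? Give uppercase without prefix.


124 = 7C hex

7C


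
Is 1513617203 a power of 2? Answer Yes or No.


0b1011010001101111111011100110011. Multiple bits set => No

No


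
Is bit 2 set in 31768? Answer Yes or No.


0b111110000011000, bit 2 = 0. No

No


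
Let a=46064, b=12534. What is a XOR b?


46064 ^ 12534 = 33542

33542


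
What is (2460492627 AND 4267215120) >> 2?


Step 1: 2460492627 & 4267215120 = 2449998096
Step 2: 2449998096 >> 2 = 612499524

612499524


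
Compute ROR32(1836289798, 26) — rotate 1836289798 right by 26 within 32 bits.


Rotate 0b1101101011100111000111100000110 right by 26 (32-bit) = 0b1011100111000111100000110011011 = 1558430107

1558430107


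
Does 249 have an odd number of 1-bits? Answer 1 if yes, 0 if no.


0b11111001 has 6 ones => parity 0

0


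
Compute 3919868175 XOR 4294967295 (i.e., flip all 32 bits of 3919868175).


3919868175 ^ 4294967295 = 375099120

375099120


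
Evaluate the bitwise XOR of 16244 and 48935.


0b11111101110100 ^ 0b1011111100100111 = 0b1000000001010011 = 32851

32851


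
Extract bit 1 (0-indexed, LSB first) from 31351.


0b111101001110111, position 1 = 1

1


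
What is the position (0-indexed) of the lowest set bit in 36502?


0b1000111010010110. Lowest set bit at position 1

1


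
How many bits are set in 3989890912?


0b11101101110100001110011101100000 has 17 set bits

17


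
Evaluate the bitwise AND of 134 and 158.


0b10000110 & 0b10011110 = 0b10000110 = 134

134


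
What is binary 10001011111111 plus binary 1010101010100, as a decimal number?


10001011111111 + 1010101010100 = 11100001010011 = 14419

14419


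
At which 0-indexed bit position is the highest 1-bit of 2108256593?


0b1111101101010010111000101010001. Highest set bit at position 30

30


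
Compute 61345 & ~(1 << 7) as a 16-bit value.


61345 & ~(1 << 7) = 61217

61217


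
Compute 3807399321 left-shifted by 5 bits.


0b11100010111100000100110110011001 << 5 = 0b1110001011110000010011011001100100000 = 121836778272

121836778272


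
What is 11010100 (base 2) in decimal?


11010100 in decimal = 212

212


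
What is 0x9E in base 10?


9E hex = 158 decimal

158


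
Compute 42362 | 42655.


0b1010010101111010 | 0b1010011010011111 = 0b1010011111111111 = 43007

43007


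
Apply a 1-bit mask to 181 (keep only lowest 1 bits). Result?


181 & 1 = 1

1


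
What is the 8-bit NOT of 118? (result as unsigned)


~0b1110110 = 0b10001001 = 137 (8-bit unsigned)

137


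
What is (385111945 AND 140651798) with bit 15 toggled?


Step 1: 385111945 & 140651798 = 6292736
Step 2: 6292736 ^ (1 << 15) = 6292736 ^ 32768 = 6325504

6325504


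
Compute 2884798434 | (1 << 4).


2884798434 | (1 << 4) = 2884798434 | 16 = 2884798450

2884798450


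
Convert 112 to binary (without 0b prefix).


112 = 1110000 in binary

1110000


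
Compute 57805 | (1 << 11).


57805 | (1 << 11) = 57805 | 2048 = 59853

59853


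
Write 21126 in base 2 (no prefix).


21126 = 101001010000110 in binary

101001010000110


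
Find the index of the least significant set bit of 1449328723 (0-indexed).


0b1010110011000110000000001010011. Lowest set bit at position 0

0


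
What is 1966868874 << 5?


0b1110101001111000000100110001010 << 5 = 0b111010100111100000010011000101000000 = 62939803968

62939803968


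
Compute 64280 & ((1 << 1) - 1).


64280 & 1 = 0

0


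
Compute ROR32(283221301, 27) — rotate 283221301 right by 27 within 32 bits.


Rotate 0b10000111000011001110100110101 right by 27 (32-bit) = 0b11100001100111010011010100010 = 473147042

473147042


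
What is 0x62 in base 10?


62 hex = 98 decimal

98


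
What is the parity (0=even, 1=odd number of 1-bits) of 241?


0b11110001 has 5 ones => parity 1

1


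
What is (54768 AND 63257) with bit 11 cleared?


Step 1: 54768 & 63257 = 54544
Step 2: 54544 & ~(1 << 11) = 54544

54544


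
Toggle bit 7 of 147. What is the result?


147 ^ (1 << 7) = 147 ^ 128 = 19

19


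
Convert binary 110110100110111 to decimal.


110110100110111 in decimal = 27959

27959


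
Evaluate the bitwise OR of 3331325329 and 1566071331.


0b11000110100011111111110110010001 | 0b1011101010110000101101000100011 = 0b11011111110111111111111110110011 = 3755999155

3755999155


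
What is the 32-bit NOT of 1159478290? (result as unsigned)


~0b1000101000111000011110000010010 = 0b10111010111000111100001111101101 = 3135489005 (32-bit unsigned)

3135489005


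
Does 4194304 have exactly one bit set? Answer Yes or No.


0b10000000000000000000000. Only one bit set => Yes

Yes


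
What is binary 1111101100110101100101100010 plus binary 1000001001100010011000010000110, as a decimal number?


1111101100110101100101100010 + 1000001001100010011000010000110 = 1010000111001001000100111101000 = 1357154792

1357154792


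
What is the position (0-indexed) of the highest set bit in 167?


0b10100111. Highest set bit at position 7

7


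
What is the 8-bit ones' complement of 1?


1 ^ 255 = 254

254


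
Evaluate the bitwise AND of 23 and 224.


0b10111 & 0b11100000 = 0b0 = 0

0


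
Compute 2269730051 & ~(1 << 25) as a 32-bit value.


2269730051 & ~(1 << 25) = 2236175619

2236175619


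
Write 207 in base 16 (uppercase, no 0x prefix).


207 = CF hex

CF


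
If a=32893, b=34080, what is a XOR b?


32893 ^ 34080 = 1373

1373


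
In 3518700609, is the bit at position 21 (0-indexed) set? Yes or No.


0b11010001101110110001110001000001, bit 21 = 1. Yes

Yes


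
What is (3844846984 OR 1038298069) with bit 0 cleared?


Step 1: 3844846984 | 1038298069 = 4260085725
Step 2: 4260085725 & ~(1 << 0) = 4260085724

4260085724


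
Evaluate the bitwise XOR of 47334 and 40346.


0b1011100011100110 ^ 0b1001110110011010 = 0b10010101111100 = 9596

9596


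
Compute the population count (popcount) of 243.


0b11110011 has 6 set bits

6


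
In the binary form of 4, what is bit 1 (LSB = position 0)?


0b100, position 1 = 0

0


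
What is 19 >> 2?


0b10011 >> 2 = 0b100 = 4

4


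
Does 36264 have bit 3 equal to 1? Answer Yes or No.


0b1000110110101000, bit 3 = 1. Yes

Yes


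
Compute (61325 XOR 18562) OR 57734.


Step 1: 61325 ^ 18562 = 42767
Step 2: 42767 | 57734 = 59279

59279


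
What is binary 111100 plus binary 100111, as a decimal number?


111100 + 100111 = 1100011 = 99

99


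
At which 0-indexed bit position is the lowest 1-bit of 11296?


0b10110000100000. Lowest set bit at position 5

5


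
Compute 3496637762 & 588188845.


0b11010000011010100111010101000010 & 0b100011000011110000110010101101 = 0b10100000010000000000 = 656384

656384


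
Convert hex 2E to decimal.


2E hex = 46 decimal

46


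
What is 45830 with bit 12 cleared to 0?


45830 & ~(1 << 12) = 41734

41734


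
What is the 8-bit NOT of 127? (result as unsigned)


~0b1111111 = 0b10000000 = 128 (8-bit unsigned)

128


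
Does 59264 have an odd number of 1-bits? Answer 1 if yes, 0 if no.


0b1110011110000000 has 7 ones => parity 1

1


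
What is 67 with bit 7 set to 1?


67 | (1 << 7) = 67 | 128 = 195

195


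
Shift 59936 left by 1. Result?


0b1110101000100000 << 1 = 0b11101010001000000 = 119872

119872


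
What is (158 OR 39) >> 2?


Step 1: 158 | 39 = 191
Step 2: 191 >> 2 = 47

47


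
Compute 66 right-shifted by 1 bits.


0b1000010 >> 1 = 0b100001 = 33

33


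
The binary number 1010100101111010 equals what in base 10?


1010100101111010 in decimal = 43386

43386


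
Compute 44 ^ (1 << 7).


44 ^ (1 << 7) = 44 ^ 128 = 172

172


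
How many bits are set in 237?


0b11101101 has 6 set bits

6


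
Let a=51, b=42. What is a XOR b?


51 ^ 42 = 25

25


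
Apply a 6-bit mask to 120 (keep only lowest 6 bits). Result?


120 & 63 = 56

56


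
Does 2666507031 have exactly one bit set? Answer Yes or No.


0b10011110111011111010101100010111. Multiple bits set => No

No


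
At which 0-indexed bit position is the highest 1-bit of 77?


0b1001101. Highest set bit at position 6

6


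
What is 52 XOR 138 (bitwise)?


0b110100 ^ 0b10001010 = 0b10111110 = 190

190


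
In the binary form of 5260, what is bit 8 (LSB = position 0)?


0b1010010001100, position 8 = 0

0


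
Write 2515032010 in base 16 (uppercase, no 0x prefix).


2515032010 = 95E857CA hex

95E857CA


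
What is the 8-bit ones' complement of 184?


184 ^ 255 = 71

71


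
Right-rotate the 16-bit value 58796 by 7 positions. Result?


Rotate 0b1110010110101100 right by 7 (16-bit) = 0b101100111001011 = 22987

22987


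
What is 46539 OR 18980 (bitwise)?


0b1011010111001011 | 0b100101000100100 = 0b1111111111101111 = 65519

65519


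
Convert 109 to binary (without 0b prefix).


109 = 1101101 in binary

1101101


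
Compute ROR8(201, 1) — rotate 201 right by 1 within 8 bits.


Rotate 0b11001001 right by 1 (8-bit) = 0b11100100 = 228

228


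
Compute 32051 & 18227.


0b111110100110011 & 0b100011100110011 = 0b100010100110011 = 17715

17715


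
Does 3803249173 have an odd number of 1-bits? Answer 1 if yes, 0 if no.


0b11100010101100001111101000010101 has 16 ones => parity 0

0


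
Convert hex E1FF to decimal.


E1FF hex = 57855 decimal

57855


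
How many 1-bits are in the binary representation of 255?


0b11111111 has 8 set bits

8


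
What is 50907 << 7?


0b1100011011011011 << 7 = 0b11000110110110110000000 = 6516096

6516096


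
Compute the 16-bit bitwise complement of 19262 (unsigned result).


~0b100101100111110 = 0b1011010011000001 = 46273 (16-bit unsigned)

46273


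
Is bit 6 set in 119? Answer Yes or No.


0b1110111, bit 6 = 1. Yes

Yes


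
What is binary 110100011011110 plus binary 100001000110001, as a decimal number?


110100011011110 + 100001000110001 = 1010101100001111 = 43791

43791


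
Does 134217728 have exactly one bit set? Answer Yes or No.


0b1000000000000000000000000000. Only one bit set => Yes

Yes


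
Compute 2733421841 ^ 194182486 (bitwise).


0b10100010111011001011010100010001 ^ 0b1011100100101111110101010110 = 0b10101001011111100100100001000111 = 2843625543

2843625543


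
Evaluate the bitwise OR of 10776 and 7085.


0b10101000011000 | 0b1101110101101 = 0b11101110111101 = 15293

15293


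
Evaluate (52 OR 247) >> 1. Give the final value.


Step 1: 52 | 247 = 247
Step 2: 247 >> 1 = 123

123


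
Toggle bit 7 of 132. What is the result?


132 ^ (1 << 7) = 132 ^ 128 = 4

4


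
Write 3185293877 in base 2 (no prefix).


3185293877 = 10111101110110111011101000110101 in binary

10111101110110111011101000110101


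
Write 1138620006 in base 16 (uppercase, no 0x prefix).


1138620006 = 43DDF666 hex

43DDF666


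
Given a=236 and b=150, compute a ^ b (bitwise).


236 ^ 150 = 122

122


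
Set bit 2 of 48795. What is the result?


48795 | (1 << 2) = 48795 | 4 = 48799

48799


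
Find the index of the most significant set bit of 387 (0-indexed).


0b110000011. Highest set bit at position 8

8


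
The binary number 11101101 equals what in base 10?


11101101 in decimal = 237

237


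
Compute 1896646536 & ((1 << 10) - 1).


1896646536 & 1023 = 904

904


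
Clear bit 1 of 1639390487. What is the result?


1639390487 & ~(1 << 1) = 1639390485

1639390485


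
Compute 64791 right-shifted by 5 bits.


0b1111110100010111 >> 5 = 0b11111101000 = 2024

2024


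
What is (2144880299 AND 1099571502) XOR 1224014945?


Step 1: 2144880299 & 1099571502 = 1099431978
Step 2: 1099431978 ^ 1224014945 = 159185995

159185995


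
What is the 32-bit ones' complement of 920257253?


920257253 ^ 4294967295 = 3374710042

3374710042


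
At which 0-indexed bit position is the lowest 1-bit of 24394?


0b101111101001010. Lowest set bit at position 1

1


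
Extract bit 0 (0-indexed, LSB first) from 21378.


0b101001110000010, position 0 = 0

0


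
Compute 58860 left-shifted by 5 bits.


0b1110010111101100 << 5 = 0b111001011110110000000 = 1883520

1883520


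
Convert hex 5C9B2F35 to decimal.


5C9B2F35 hex = 1553674037 decimal

1553674037


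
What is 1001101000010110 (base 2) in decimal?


1001101000010110 in decimal = 39446

39446


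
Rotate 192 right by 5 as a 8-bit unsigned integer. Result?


Rotate 0b11000000 right by 5 (8-bit) = 0b110 = 6

6


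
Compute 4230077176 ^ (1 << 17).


4230077176 ^ (1 << 17) = 4230077176 ^ 131072 = 4230208248

4230208248


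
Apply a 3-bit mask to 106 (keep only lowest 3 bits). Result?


106 & 7 = 2

2


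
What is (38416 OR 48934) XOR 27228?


Step 1: 38416 | 48934 = 48950
Step 2: 48950 ^ 27228 = 54634

54634


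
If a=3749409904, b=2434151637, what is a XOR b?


3749409904 ^ 2434151637 = 1315782821

1315782821


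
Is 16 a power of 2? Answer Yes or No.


0b10000. Only one bit set => Yes

Yes


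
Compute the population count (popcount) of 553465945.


0b100000111111010011100001011001 has 15 set bits

15


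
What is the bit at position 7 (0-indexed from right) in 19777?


0b100110101000001, position 7 = 0

0


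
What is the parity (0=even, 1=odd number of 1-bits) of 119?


0b1110111 has 6 ones => parity 0

0


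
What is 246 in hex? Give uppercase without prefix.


246 = F6 hex

F6


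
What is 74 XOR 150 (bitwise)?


0b1001010 ^ 0b10010110 = 0b11011100 = 220

220


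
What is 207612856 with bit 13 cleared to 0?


207612856 & ~(1 << 13) = 207604664

207604664


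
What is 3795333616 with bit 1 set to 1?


3795333616 | (1 << 1) = 3795333616 | 2 = 3795333618

3795333618


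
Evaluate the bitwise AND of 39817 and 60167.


0b1001101110001001 & 0b1110101100000111 = 0b1000101100000001 = 35585

35585


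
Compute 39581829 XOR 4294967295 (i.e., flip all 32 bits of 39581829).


39581829 ^ 4294967295 = 4255385466

4255385466


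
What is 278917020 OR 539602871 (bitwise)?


0b10000100111111110111110011100 | 0b100000001010011010111110110111 = 0b110000101111111110111110111111 = 817885119

817885119


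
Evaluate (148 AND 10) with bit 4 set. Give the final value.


Step 1: 148 & 10 = 0
Step 2: 0 | (1 << 4) = 0 | 16 = 16

16


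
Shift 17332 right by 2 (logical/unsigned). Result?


0b100001110110100 >> 2 = 0b1000011101101 = 4333

4333


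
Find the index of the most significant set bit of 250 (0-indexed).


0b11111010. Highest set bit at position 7

7


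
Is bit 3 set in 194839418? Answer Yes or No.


0b1011100111010000001101111010, bit 3 = 1. Yes

Yes


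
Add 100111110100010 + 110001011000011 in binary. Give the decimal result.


100111110100010 + 110001011000011 = 1011001001100101 = 45669

45669


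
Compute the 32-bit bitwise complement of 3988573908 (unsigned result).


~0b11101101101111001100111011010100 = 0b10010010000110011000100101011 = 306393387 (32-bit unsigned)

306393387


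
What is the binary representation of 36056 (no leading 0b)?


36056 = 1000110011011000 in binary

1000110011011000


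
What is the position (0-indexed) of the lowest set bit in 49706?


0b1100001000101010. Lowest set bit at position 1

1


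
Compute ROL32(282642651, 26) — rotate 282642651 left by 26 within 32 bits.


Rotate 0b10000110110001100100011011011 left by 26 (32-bit) = 0b1101100010000110110001100100011 = 1816355619

1816355619


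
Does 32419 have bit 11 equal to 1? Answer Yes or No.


0b111111010100011, bit 11 = 1. Yes

Yes


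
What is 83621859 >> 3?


0b100111110111111011111100011 >> 3 = 0b100111110111111011111100 = 10452732

10452732


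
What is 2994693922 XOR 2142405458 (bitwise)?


0b10110010011111110110011100100010 ^ 0b1111111101100101000001101010010 = 0b11001101110011011110010001110000 = 3452822640

3452822640


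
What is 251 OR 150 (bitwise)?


0b11111011 | 0b10010110 = 0b11111111 = 255

255


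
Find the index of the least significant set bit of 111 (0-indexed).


0b1101111. Lowest set bit at position 0

0


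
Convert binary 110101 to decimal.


110101 in decimal = 53

53


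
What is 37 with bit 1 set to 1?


37 | (1 << 1) = 37 | 2 = 39

39


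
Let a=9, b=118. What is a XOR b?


9 ^ 118 = 127

127


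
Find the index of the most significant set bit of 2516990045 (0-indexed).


0b10010110000001100011100001011101. Highest set bit at position 31

31


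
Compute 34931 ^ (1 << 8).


34931 ^ (1 << 8) = 34931 ^ 256 = 35187

35187


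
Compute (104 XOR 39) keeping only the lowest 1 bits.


Step 1: 104 ^ 39 = 79
Step 2: 79 & 1 = 1

1


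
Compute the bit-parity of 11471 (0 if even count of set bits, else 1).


0b10110011001111 has 9 ones => parity 1

1


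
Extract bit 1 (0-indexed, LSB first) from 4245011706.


0b11111101000001011011110011111010, position 1 = 1

1


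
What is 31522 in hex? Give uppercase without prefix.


31522 = 7B22 hex

7B22


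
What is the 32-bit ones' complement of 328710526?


328710526 ^ 4294967295 = 3966256769

3966256769


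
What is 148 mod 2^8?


148 & 255 = 148

148


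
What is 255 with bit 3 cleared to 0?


255 & ~(1 << 3) = 247

247


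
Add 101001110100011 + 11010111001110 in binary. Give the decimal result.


101001110100011 + 11010111001110 = 1000100101110001 = 35185

35185


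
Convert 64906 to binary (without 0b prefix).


64906 = 1111110110001010 in binary

1111110110001010


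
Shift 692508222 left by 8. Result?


0b101001010001101101011000111110 << 8 = 0b10100101000110110101100011111000000000 = 177282104832

177282104832


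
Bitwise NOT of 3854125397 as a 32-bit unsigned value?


~0b11100101101110010100100101010101 = 0b11010010001101011011010101010 = 440841898 (32-bit unsigned)

440841898


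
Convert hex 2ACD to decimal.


2ACD hex = 10957 decimal

10957


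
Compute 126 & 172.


0b1111110 & 0b10101100 = 0b101100 = 44

44


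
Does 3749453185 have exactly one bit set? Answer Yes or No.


0b11011111011111000001110110000001. Multiple bits set => No

No
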